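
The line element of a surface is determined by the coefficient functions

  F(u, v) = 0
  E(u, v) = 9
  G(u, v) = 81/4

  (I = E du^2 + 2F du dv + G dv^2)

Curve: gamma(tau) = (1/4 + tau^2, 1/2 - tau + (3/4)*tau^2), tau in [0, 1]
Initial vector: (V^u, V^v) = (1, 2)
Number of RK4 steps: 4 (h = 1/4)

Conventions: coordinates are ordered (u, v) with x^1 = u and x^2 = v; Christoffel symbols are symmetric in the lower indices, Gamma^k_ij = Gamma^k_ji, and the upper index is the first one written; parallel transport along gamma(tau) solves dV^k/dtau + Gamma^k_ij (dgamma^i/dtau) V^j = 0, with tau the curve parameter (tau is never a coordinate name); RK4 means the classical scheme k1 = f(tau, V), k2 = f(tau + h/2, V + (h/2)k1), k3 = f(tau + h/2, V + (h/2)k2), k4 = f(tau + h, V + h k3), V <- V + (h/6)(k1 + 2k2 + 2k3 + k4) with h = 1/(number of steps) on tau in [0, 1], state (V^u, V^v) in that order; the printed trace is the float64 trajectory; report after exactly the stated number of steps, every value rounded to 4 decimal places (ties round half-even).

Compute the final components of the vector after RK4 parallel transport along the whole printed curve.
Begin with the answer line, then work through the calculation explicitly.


Answer: V^u = 1.0000, V^v = 2.0000

gamma'(tau) = (2*tau, -1 + (3/2)*tau); f(tau, V)^k = -Gamma^k_ij(gamma(tau)) gamma'^i(tau) V^j; h = 1/4; intermediate values shown to 6 dp
curve data and Christoffel symbols at the stage parameters:
  tau = 0.000000: gamma = (0.250000, 0.500000), gamma' = (0.000000, -1.000000); Gamma_uuu = 0.000000, Gamma_uuv = 0.000000, Gamma_uvv = 0.000000, Gamma_vuu = 0.000000, Gamma_vuv = 0.000000, Gamma_vvv = 0.000000
  tau = 0.125000: gamma = (0.265625, 0.386719), gamma' = (0.250000, -0.812500); Gamma_uuu = 0.000000, Gamma_uuv = 0.000000, Gamma_uvv = 0.000000, Gamma_vuu = 0.000000, Gamma_vuv = 0.000000, Gamma_vvv = 0.000000
  tau = 0.250000: gamma = (0.312500, 0.296875), gamma' = (0.500000, -0.625000); Gamma_uuu = 0.000000, Gamma_uuv = 0.000000, Gamma_uvv = 0.000000, Gamma_vuu = 0.000000, Gamma_vuv = 0.000000, Gamma_vvv = 0.000000
  tau = 0.375000: gamma = (0.390625, 0.230469), gamma' = (0.750000, -0.437500); Gamma_uuu = 0.000000, Gamma_uuv = 0.000000, Gamma_uvv = 0.000000, Gamma_vuu = 0.000000, Gamma_vuv = 0.000000, Gamma_vvv = 0.000000
  tau = 0.500000: gamma = (0.500000, 0.187500), gamma' = (1.000000, -0.250000); Gamma_uuu = 0.000000, Gamma_uuv = 0.000000, Gamma_uvv = 0.000000, Gamma_vuu = 0.000000, Gamma_vuv = 0.000000, Gamma_vvv = 0.000000
  tau = 0.625000: gamma = (0.640625, 0.167969), gamma' = (1.250000, -0.062500); Gamma_uuu = 0.000000, Gamma_uuv = 0.000000, Gamma_uvv = 0.000000, Gamma_vuu = 0.000000, Gamma_vuv = 0.000000, Gamma_vvv = 0.000000
  tau = 0.750000: gamma = (0.812500, 0.171875), gamma' = (1.500000, 0.125000); Gamma_uuu = 0.000000, Gamma_uuv = 0.000000, Gamma_uvv = 0.000000, Gamma_vuu = 0.000000, Gamma_vuv = 0.000000, Gamma_vvv = 0.000000
  tau = 0.875000: gamma = (1.015625, 0.199219), gamma' = (1.750000, 0.312500); Gamma_uuu = 0.000000, Gamma_uuv = 0.000000, Gamma_uvv = 0.000000, Gamma_vuu = 0.000000, Gamma_vuv = 0.000000, Gamma_vvv = 0.000000
  tau = 1.000000: gamma = (1.250000, 0.250000), gamma' = (2.000000, 0.500000); Gamma_uuu = 0.000000, Gamma_uuv = 0.000000, Gamma_uvv = 0.000000, Gamma_vuu = 0.000000, Gamma_vuv = 0.000000, Gamma_vvv = 0.000000
step 0: V^u = 1.0000, V^v = 2.0000
step 1: k1 = (0.000000, 0.000000), k2 = (0.000000, 0.000000), k3 = (0.000000, 0.000000), k4 = (0.000000, 0.000000); V <- V + (h/6)(k1 + 2k2 + 2k3 + k4): V^u = 1.0000, V^v = 2.0000
step 2: k1 = (0.000000, 0.000000), k2 = (0.000000, 0.000000), k3 = (0.000000, 0.000000), k4 = (0.000000, 0.000000); V <- V + (h/6)(k1 + 2k2 + 2k3 + k4): V^u = 1.0000, V^v = 2.0000
step 3: k1 = (0.000000, 0.000000), k2 = (0.000000, 0.000000), k3 = (0.000000, 0.000000), k4 = (0.000000, 0.000000); V <- V + (h/6)(k1 + 2k2 + 2k3 + k4): V^u = 1.0000, V^v = 2.0000
step 4: k1 = (0.000000, 0.000000), k2 = (0.000000, 0.000000), k3 = (0.000000, 0.000000), k4 = (0.000000, 0.000000); V <- V + (h/6)(k1 + 2k2 + 2k3 + k4): V^u = 1.0000, V^v = 2.0000


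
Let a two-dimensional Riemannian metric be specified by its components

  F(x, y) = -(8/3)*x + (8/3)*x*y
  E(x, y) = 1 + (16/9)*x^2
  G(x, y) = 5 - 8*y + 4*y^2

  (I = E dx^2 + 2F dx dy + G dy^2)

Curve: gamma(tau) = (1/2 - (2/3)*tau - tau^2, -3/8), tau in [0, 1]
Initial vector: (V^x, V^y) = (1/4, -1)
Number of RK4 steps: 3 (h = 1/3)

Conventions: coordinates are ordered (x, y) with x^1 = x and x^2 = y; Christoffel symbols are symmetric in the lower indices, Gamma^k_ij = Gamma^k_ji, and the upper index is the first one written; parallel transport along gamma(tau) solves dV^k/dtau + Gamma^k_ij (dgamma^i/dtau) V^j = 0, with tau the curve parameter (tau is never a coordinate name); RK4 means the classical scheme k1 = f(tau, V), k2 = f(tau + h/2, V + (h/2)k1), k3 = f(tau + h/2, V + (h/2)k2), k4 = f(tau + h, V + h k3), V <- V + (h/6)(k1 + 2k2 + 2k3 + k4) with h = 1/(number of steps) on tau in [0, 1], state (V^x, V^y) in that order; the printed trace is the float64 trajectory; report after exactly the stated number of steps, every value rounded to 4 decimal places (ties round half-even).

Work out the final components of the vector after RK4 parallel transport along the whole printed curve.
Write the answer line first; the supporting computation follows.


Answer: V^x = 0.2264, V^y = -1.1666

gamma'(tau) = (-2/3 - 2*tau, 0); f(tau, V)^k = -Gamma^k_ij(gamma(tau)) gamma'^i(tau) V^j; h = 1/3; intermediate values shown to 6 dp
curve data and Christoffel symbols at the stage parameters:
  tau = 0.000000: gamma = (0.500000, -0.375000), gamma' = (-0.666667, 0.000000); Gamma_xxx = 0.098689, Gamma_xxy = 0.000000, Gamma_xyy = 0.148034, Gamma_yxx = -0.407093, Gamma_yxy = 0.000000, Gamma_yyy = -0.610640
  tau = 0.166667: gamma = (0.361111, -0.375000), gamma' = (-1.000000, 0.000000); Gamma_xxx = 0.072999, Gamma_xxy = 0.000000, Gamma_xyy = 0.109498, Gamma_yxx = -0.416936, Gamma_yxy = 0.000000, Gamma_yyy = -0.625403
  tau = 0.333333: gamma = (0.166667, -0.375000), gamma' = (-1.333333, 0.000000); Gamma_xxx = 0.034406, Gamma_xxy = 0.000000, Gamma_xyy = 0.051608, Gamma_yxx = -0.425768, Gamma_yxy = 0.000000, Gamma_yyy = -0.638652
  tau = 0.500000: gamma = (-0.083333, -0.375000), gamma' = (-1.666667, 0.000000); Gamma_xxx = -0.017277, Gamma_xxy = 0.000000, Gamma_xyy = -0.025916, Gamma_yxx = -0.427607, Gamma_yxy = 0.000000, Gamma_yyy = -0.641411
  tau = 0.666667: gamma = (-0.388889, -0.375000), gamma' = (-2.000000, 0.000000); Gamma_xxx = -0.078284, Gamma_xxy = 0.000000, Gamma_xyy = -0.117427, Gamma_yxx = -0.415187, Gamma_yxy = 0.000000, Gamma_yyy = -0.622781
  tau = 0.833333: gamma = (-0.750000, -0.375000), gamma' = (-2.333333, 0.000000); Gamma_xxx = -0.139434, Gamma_xxy = 0.000000, Gamma_xyy = -0.209150, Gamma_yxx = -0.383442, Gamma_yxy = 0.000000, Gamma_yyy = -0.575163
  tau = 1.000000: gamma = (-1.166667, -0.375000), gamma' = (-2.666667, 0.000000); Gamma_xxx = -0.188857, Gamma_xxy = 0.000000, Gamma_xyy = -0.283285, Gamma_yxx = -0.333872, Gamma_yxy = 0.000000, Gamma_yyy = -0.500808
step 0: V^x = 0.2500, V^y = -1.0000
step 1: k1 = (0.016448, -0.067849), k2 = (0.018450, -0.105377), k3 = (0.018474, -0.105516), k4 = (0.011751, -0.145419); V <- V + (h/6)(k1 + 2k2 + 2k3 + k4): V^x = 0.2557, V^y = -1.0353
step 2: k1 = (0.011729, -0.145141), k2 = (-0.007418, -0.183603), k3 = (-0.007326, -0.181329), k4 = (-0.039647, -0.210273); V <- V + (h/6)(k1 + 2k2 + 2k3 + k4): V^x = 0.2525, V^y = -1.0956
step 3: k1 = (-0.039530, -0.209653), k2 = (-0.080000, -0.219999), k3 = (-0.077805, -0.213964), k4 = (-0.114092, -0.201699); V <- V + (h/6)(k1 + 2k2 + 2k3 + k4): V^x = 0.2264, V^y = -1.1666


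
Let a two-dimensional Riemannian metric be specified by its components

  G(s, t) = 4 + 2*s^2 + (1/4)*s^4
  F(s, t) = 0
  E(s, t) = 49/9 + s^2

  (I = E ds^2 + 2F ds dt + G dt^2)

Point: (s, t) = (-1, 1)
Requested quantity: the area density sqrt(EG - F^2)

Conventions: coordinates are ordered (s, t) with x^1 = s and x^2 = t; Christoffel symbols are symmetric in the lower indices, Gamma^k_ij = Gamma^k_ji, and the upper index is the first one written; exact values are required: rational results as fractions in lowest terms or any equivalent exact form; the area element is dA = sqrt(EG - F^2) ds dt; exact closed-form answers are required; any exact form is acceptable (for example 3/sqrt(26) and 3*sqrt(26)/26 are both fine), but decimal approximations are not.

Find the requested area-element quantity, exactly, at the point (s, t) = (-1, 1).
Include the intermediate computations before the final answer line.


E = 58/9, F = 0, G = 25/4; EG - F^2 = 725/18

Answer: sqrt(EG - F^2) = 5*sqrt(58)/6


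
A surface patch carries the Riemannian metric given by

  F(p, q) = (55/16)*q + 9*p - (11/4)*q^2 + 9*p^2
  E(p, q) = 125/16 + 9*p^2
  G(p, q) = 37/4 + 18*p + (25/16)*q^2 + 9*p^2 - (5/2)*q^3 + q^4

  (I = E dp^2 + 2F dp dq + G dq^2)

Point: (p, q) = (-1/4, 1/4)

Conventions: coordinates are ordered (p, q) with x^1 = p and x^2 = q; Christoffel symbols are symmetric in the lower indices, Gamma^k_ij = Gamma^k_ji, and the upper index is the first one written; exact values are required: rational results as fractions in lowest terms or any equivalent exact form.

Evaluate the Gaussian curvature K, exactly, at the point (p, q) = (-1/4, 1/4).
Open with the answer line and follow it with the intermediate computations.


Answer: K = -2872/97969

E = 67/8, F = -1, G = 43/8, EG - F^2 = 2817/64 at the point
E_p = -9/2, E_q = 0, F_p = 9/2, F_q = 33/16, G_p = 27/2, G_q = 3/8
E_qq = 0, F_pq = 0, G_pp = 18
Brioschi: K = (det M1 - det M2) / (EG - F^2)^2 with the standard first/second-derivative matrices M1, M2.
M1 = [[-E_qq/2 + F_pq - G_pp/2, E_p/2, F_p - E_q/2], [F_q - G_p/2, E, F], [G_q/2, F, G]] = [[-9, -9/4, 9/2], [-75/16, 67/8, -1], [3/16, -1, 43/8]]; det M1 = -224451/512
M2 = [[0, E_q/2, G_p/2], [E_q/2, E, F], [G_p/2, F, G]] = [[0, 0, 27/4], [0, 67/8, -1], [27/4, -1, 43/8]]; det M2 = -48843/128
det M1 - det M2 = -29079/512; K = -29079/512 / (2817/64)^2 = -2872/97969


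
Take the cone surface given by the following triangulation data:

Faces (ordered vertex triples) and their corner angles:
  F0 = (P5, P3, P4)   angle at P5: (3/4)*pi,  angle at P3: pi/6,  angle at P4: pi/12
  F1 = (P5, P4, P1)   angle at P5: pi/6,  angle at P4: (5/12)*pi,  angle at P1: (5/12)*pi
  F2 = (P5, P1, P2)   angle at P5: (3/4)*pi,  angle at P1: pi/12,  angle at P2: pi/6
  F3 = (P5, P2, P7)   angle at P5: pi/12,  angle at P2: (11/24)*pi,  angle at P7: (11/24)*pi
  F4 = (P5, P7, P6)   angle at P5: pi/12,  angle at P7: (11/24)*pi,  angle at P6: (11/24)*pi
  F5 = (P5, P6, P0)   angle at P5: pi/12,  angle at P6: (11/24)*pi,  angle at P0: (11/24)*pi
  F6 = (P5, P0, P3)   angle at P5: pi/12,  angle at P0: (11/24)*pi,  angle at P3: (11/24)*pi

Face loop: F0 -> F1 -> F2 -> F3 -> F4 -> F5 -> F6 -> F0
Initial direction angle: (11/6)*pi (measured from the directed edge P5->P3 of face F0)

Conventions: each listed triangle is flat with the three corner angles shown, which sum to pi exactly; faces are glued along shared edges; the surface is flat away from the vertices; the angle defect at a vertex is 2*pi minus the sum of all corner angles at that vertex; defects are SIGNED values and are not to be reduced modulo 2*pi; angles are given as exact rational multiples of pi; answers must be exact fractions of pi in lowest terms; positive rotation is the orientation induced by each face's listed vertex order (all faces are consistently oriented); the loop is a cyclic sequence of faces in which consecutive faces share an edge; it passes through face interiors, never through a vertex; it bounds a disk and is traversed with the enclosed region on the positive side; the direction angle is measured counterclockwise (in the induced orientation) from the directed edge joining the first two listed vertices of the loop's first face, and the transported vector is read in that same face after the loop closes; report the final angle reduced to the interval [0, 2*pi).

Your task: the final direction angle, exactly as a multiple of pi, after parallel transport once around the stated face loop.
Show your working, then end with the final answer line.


enclosed vertex P5: corner angles sum to 2*pi, defect = 2*pi - 2*pi = 0
transport around the loop rotates by the sum of enclosed defects; add to the initial angle mod 2*pi
final angle = (11/6)*pi + 0 = (11/6)*pi (mod 2*pi)

Answer: final direction angle = (11/6)*pi


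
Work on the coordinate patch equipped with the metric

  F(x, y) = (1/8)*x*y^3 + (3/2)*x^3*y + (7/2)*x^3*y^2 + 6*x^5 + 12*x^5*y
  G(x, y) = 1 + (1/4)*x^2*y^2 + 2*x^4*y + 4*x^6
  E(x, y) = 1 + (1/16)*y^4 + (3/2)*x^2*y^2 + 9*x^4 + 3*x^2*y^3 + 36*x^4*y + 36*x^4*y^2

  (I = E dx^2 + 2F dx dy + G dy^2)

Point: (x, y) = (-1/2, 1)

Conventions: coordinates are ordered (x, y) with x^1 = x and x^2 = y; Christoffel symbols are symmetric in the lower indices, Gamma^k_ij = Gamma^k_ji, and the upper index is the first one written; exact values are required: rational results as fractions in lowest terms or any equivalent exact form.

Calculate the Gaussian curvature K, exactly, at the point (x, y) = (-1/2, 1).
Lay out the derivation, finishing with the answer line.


E = 29/4, F = -5/4, G = 5/4, EG - F^2 = 15/2 at the point
E_x = -45, E_y = 10, F_x = 19/2, F_y = -13/8, G_x = -2, G_y = 1/4
E_yy = 21/2, F_xy = 21/2, G_xx = 14
Apply the Brioschi formula K = (det M1 - det M2)/(EG - F^2)^2 over the derivative matrices of E, F, G.
M1 = [[-E_yy/2 + F_xy - G_xx/2, E_x/2, F_x - E_y/2], [F_y - G_x/2, E, F], [G_y/2, F, G]] = [[-7/4, -45/2, 9/2], [-5/8, 29/4, -5/4], [1/8, -5/4, 5/4]]; det M1 = -111/4
M2 = [[0, E_y/2, G_x/2], [E_y/2, E, F], [G_x/2, F, G]] = [[0, 5, -1], [5, 29/4, -5/4], [-1, -5/4, 5/4]]; det M2 = -26
det M1 - det M2 = -7/4; K = -7/4 / (15/2)^2 = -7/225

Answer: K = -7/225


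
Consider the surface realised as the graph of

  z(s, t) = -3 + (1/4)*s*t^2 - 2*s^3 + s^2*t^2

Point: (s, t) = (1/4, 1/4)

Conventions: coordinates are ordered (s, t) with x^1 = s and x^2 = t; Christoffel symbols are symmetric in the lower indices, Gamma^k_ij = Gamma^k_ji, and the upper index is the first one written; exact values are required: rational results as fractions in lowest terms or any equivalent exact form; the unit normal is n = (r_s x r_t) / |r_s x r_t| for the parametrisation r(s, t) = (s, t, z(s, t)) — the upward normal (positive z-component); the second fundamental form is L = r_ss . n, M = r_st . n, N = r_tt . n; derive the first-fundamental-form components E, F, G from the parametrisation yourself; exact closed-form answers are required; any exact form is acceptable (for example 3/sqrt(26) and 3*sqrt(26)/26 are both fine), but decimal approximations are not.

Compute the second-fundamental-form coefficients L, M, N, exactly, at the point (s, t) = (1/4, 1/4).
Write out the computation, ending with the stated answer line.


z_s = -21/64, z_t = 1/16, z_ss = -23/8, z_st = 3/8, z_tt = 1/4
E = 4537/4096, F = -21/1024, G = 257/256; answer radicand W^2 = 4553/4096
unnormalised second-form numerators: l = -23/8, m = 3/8, n = 1/4; L = l/sqrt(4553/4096), and similarly M = m/sqrt(W^2), N = n/sqrt(W^2)

Answer: L = -184*sqrt(4553)/4553, M = 24*sqrt(4553)/4553, N = 16*sqrt(4553)/4553


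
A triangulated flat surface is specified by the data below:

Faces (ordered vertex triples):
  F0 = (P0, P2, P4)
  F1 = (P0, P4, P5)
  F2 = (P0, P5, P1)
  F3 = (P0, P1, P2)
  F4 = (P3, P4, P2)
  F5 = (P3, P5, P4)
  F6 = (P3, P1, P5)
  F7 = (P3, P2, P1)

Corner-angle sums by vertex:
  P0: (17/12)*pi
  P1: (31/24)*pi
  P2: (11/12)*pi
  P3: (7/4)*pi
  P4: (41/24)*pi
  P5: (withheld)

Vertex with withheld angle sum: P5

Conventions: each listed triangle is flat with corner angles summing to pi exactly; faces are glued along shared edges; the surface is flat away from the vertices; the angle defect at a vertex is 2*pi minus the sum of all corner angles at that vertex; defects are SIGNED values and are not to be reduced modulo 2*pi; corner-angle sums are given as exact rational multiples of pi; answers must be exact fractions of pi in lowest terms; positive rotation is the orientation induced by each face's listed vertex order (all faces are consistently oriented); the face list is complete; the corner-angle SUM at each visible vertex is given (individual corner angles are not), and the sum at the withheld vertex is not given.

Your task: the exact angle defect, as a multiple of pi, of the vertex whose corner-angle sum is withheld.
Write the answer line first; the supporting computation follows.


Answer: defect(P5) = (13/12)*pi

V = 6, E = 12, F = 8; chi = V - E + F = 2
Gauss-Bonnet: total defect = 2*pi*chi = 4*pi; visible defects sum to (35/12)*pi


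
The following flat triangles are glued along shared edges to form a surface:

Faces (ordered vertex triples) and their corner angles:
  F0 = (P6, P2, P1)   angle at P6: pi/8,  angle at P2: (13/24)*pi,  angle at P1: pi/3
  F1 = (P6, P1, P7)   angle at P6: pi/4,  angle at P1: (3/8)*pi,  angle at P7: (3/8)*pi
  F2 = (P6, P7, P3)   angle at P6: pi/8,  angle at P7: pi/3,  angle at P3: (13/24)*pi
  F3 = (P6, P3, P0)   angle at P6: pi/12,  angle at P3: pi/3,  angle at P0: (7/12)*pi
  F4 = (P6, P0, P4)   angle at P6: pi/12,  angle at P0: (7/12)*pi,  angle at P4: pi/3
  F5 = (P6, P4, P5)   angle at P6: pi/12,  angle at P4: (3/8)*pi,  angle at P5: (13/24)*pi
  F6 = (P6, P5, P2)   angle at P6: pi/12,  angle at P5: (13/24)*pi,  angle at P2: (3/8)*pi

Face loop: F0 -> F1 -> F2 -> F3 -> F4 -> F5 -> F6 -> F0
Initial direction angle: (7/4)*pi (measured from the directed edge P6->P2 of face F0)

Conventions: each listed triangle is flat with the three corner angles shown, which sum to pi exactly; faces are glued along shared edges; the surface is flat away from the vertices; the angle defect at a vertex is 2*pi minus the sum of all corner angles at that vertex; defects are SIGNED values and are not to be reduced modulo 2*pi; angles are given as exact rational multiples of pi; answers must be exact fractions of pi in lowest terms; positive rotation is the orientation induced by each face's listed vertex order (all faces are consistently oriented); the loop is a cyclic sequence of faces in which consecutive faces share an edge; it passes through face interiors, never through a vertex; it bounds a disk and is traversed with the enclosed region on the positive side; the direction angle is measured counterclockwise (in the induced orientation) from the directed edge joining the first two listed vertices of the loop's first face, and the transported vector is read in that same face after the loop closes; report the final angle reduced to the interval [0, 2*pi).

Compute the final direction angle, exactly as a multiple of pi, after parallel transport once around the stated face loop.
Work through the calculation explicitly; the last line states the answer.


enclosed vertex P6: corner angles sum to (5/6)*pi, defect = 2*pi - (5/6)*pi = (7/6)*pi
the rotation equals the total enclosed defect, so the final angle is initial + defects (mod 2*pi)
final angle = (7/4)*pi + (7/6)*pi = (11/12)*pi (mod 2*pi)

Answer: final direction angle = (11/12)*pi


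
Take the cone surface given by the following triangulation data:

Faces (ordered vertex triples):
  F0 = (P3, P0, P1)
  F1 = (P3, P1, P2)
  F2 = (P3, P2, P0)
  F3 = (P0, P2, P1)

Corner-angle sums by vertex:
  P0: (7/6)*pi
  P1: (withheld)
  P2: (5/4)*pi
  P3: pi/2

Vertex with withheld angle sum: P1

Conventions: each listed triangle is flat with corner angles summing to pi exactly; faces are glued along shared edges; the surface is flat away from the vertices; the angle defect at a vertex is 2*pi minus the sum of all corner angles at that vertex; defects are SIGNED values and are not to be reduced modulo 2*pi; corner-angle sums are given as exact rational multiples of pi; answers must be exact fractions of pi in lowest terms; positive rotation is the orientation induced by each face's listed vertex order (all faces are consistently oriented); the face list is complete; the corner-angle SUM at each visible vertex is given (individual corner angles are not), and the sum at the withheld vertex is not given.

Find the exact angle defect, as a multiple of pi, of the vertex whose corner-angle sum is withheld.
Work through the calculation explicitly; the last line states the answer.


V = 4, E = 6, F = 4; chi = V - E + F = 2
Gauss-Bonnet: total defect = 2*pi*chi = 4*pi; visible defects sum to (37/12)*pi

Answer: defect(P1) = (11/12)*pi


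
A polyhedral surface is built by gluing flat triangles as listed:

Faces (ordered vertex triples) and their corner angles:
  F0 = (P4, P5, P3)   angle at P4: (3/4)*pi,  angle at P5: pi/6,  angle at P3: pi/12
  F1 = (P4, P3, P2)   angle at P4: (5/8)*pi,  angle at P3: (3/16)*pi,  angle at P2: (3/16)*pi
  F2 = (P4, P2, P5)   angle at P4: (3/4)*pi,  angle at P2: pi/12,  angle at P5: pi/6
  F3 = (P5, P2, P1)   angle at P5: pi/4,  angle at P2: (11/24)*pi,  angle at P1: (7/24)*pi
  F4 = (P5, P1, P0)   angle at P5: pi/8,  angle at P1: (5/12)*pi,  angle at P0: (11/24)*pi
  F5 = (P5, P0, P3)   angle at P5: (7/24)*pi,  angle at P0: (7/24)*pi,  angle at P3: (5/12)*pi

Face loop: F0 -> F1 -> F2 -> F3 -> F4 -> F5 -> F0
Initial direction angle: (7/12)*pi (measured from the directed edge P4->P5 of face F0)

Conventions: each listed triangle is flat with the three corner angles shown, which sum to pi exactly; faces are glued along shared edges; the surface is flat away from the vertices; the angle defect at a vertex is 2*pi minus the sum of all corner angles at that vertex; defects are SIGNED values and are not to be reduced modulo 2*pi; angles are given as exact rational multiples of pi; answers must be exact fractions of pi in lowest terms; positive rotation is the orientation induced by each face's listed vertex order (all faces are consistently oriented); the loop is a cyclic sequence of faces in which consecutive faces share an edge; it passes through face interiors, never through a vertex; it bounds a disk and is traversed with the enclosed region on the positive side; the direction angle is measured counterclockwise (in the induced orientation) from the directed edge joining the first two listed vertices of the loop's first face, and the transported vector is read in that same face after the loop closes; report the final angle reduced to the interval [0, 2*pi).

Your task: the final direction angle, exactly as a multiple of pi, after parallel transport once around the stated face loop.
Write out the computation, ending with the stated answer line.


enclosed vertex P4: corner angles sum to (17/8)*pi, defect = 2*pi - (17/8)*pi = -pi/8
enclosed vertex P5: corner angles sum to pi, defect = 2*pi - pi = pi
holonomy = initial angle + sum of enclosed defects (mod 2*pi), positive in the induced orientation
final angle = (7/12)*pi + (7/8)*pi = (35/24)*pi (mod 2*pi)

Answer: final direction angle = (35/24)*pi


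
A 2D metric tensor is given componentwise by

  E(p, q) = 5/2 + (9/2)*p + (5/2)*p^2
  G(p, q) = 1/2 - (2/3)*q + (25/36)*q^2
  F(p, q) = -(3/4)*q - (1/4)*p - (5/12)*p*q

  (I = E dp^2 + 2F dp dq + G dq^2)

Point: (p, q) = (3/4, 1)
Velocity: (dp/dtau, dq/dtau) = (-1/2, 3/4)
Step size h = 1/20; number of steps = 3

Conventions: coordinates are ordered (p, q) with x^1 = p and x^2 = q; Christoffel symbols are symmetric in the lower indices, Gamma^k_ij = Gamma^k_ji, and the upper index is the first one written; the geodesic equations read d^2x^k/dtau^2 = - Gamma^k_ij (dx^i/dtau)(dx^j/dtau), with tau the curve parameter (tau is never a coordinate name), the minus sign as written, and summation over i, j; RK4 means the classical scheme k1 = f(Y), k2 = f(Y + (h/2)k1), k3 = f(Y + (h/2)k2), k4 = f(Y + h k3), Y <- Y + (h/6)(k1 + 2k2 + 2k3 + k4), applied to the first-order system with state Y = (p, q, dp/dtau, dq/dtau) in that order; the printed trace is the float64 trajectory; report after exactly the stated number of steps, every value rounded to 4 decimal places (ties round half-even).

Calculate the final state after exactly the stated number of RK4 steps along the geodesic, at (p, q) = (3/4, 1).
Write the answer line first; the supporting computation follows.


Answer: p = 0.6735, q = 1.1084, dp/dtau = -0.5208, dq/dtau = 0.6956

f(Y) = (dp/dtau, dq/dtau, -Gamma^p_ij Y'^i Y'^j, -Gamma^q_ij Y'^i Y'^j) with the Gammas evaluated at the stage position; h = 0.050000; intermediate values shown to 6 dp
step 0: p = 0.7500, q = 1.0000, dp/dtau = -0.5000, dq/dtau = 0.7500
step 1:
  k1: at (p, q) = (0.750000, 1.000000), (dp/dtau, dq/dtau) = (-0.500000, 0.750000); Gamma_ppp = 0.589265, Gamma_ppq = 0.000000, Gamma_pqq = -0.047963, Gamma_qpp = 0.132470, Gamma_qpq = 0.000000, Gamma_qqq = 0.570613; k1 = (-0.500000, 0.750000, -0.120337, -0.354087)
  k2: at (p, q) = (0.737500, 1.018750), (dp/dtau, dq/dtau) = (-0.503008, 0.741148); Gamma_ppp = 0.594956, Gamma_ppq = 0.000000, Gamma_pqq = -0.043822, Gamma_qpp = 0.140432, Gamma_qpq = 0.000000, Gamma_qqq = 0.588760; k2 = (-0.503008, 0.741148, -0.126463, -0.358938)
  k3: at (p, q) = (0.737425, 1.018529), (dp/dtau, dq/dtau) = (-0.503162, 0.741027); Gamma_ppp = 0.594959, Gamma_ppq = 0.000000, Gamma_pqq = -0.043884, Gamma_qpp = 0.140339, Gamma_qpq = 0.000000, Gamma_qqq = 0.588534; k3 = (-0.503162, 0.741027, -0.126529, -0.358706)
  k4: at (p, q) = (0.724842, 1.037051), (dp/dtau, dq/dtau) = (-0.506326, 0.732065); Gamma_ppp = 0.600709, Gamma_ppq = 0.000000, Gamma_pqq = -0.039902, Gamma_qpp = 0.147835, Gamma_qpq = 0.000000, Gamma_qqq = 0.605010; k4 = (-0.506326, 0.732065, -0.132617, -0.362136)
  Y <- Y + (h/6)(k1 + 2k2 + 2k3 + k4): p = 0.7248, q = 1.0371, dp/dtau = -0.5063, dq/dtau = 0.7321
step 2:
  k1: at (p, q) = (0.724844, 1.037053), (dp/dtau, dq/dtau) = (-0.506324, 0.732071); Gamma_ppp = 0.600708, Gamma_ppq = 0.000000, Gamma_pqq = -0.039902, Gamma_qpp = 0.147836, Gamma_qpq = 0.000000, Gamma_qqq = 0.605012; k1 = (-0.506324, 0.732071, -0.132616, -0.362143)
  k2: at (p, q) = (0.712186, 1.055355), (dp/dtau, dq/dtau) = (-0.509640, 0.723017); Gamma_ppp = 0.606514, Gamma_ppq = 0.000000, Gamma_pqq = -0.036079, Gamma_qpp = 0.154881, Gamma_qpq = 0.000000, Gamma_qqq = 0.619901; k2 = (-0.509640, 0.723017, -0.138671, -0.364283)
  k3: at (p, q) = (0.712103, 1.055129), (dp/dtau, dq/dtau) = (-0.509791, 0.722964); Gamma_ppp = 0.606520, Gamma_ppq = 0.000000, Gamma_pqq = -0.036140, Gamma_qpp = 0.154797, Gamma_qpq = 0.000000, Gamma_qqq = 0.619703; k3 = (-0.509791, 0.722964, -0.138737, -0.364134)
  k4: at (p, q) = (0.699355, 1.073202), (dp/dtau, dq/dtau) = (-0.513261, 0.713864); Gamma_ppp = 0.612388, Gamma_ppq = 0.000000, Gamma_pqq = -0.032479, Gamma_qpp = 0.161415, Gamma_qpq = 0.000000, Gamma_qqq = 0.633109; k4 = (-0.513261, 0.713864, -0.144775, -0.365156)
  Y <- Y + (h/6)(k1 + 2k2 + 2k3 + k4): p = 0.6994, q = 1.0732, dp/dtau = -0.5133, dq/dtau = 0.7139
step 3:
  k1: at (p, q) = (0.699357, 1.073203), (dp/dtau, dq/dtau) = (-0.513260, 0.713870); Gamma_ppp = 0.612388, Gamma_ppq = 0.000000, Gamma_pqq = -0.032479, Gamma_qpp = 0.161415, Gamma_qpq = 0.000000, Gamma_qqq = 0.633109; k1 = (-0.513260, 0.713870, -0.144773, -0.365161)
  k2: at (p, q) = (0.686526, 1.091049), (dp/dtau, dq/dtau) = (-0.516879, 0.704741); Gamma_ppp = 0.618317, Gamma_ppq = 0.000000, Gamma_pqq = -0.028977, Gamma_qpp = 0.167623, Gamma_qpq = 0.000000, Gamma_qqq = 0.645113; k2 = (-0.516879, 0.704741, -0.150800, -0.365184)
  k3: at (p, q) = (0.686435, 1.090821), (dp/dtau, dq/dtau) = (-0.517030, 0.704740); Gamma_ppp = 0.618328, Gamma_ppq = 0.000000, Gamma_pqq = -0.029035, Gamma_qpp = 0.167549, Gamma_qpq = 0.000000, Gamma_qqq = 0.644945; k3 = (-0.517030, 0.704740, -0.150870, -0.365106)
  k4: at (p, q) = (0.673506, 1.108440), (dp/dtau, dq/dtau) = (-0.520803, 0.695614); Gamma_ppp = 0.624327, Gamma_ppq = 0.000000, Gamma_pqq = -0.025690, Gamma_qpp = 0.173372, Gamma_qpq = 0.000000, Gamma_qqq = 0.655654; k4 = (-0.520803, 0.695614, -0.156909, -0.364282)
  Y <- Y + (h/6)(k1 + 2k2 + 2k3 + k4): p = 0.6735, q = 1.1084, dp/dtau = -0.5208, dq/dtau = 0.6956


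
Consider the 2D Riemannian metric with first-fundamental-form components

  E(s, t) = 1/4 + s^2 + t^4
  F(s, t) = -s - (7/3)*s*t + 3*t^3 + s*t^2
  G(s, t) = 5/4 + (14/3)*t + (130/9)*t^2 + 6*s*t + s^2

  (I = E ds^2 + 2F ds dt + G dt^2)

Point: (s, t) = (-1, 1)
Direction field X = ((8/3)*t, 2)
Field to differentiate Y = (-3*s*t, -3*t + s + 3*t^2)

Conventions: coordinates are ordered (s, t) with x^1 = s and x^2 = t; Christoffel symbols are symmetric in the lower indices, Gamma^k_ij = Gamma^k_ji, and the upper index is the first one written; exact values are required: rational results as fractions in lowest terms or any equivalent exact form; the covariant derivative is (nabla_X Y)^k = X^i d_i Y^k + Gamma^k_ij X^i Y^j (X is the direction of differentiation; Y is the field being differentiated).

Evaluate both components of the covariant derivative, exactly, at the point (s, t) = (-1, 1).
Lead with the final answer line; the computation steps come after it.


Answer: (nabla_X Y)^s = 16538/2643, (nabla_X Y)^t = 5770/2643

E = 9/4, F = 16/3, G = 553/36 at the point
E_s = -2, E_t = 4, F_s = -7/3, F_t = 28/3, G_s = 4, G_t = 248/9
EG - F^2 = 881/144;  g^inv = (144/881) * [[553/36, -16/3], [-16/3, 9/4]]
first-kind symbols [ij,l] = (1/2)(d_i g_jl + d_j g_il - d_l g_ij): [ss,s] = E_s/2 = -1, [ss,t] = F_s - E_t/2 = -13/3, [st,s] = E_t/2 = 2, [st,t] = G_s/2 = 2, [tt,s] = F_t - G_s/2 = 22/3, [tt,t] = G_t/2 = 124/9
Gamma^s_ij = (G*[ij,s] - F*[ij,t])/(EG - F^2), Gamma^t_ij = (E*[ij,t] - F*[ij,s])/(EG - F^2)
Gamma_sss = 1116/881, Gamma_sst = 2888/881, Gamma_stt = 5640/881, Gamma_tss = -636/881, Gamma_tst = -888/881, Gamma_ttt = -1168/881
X = (8/3, 2), Y = (3, -1) at the point


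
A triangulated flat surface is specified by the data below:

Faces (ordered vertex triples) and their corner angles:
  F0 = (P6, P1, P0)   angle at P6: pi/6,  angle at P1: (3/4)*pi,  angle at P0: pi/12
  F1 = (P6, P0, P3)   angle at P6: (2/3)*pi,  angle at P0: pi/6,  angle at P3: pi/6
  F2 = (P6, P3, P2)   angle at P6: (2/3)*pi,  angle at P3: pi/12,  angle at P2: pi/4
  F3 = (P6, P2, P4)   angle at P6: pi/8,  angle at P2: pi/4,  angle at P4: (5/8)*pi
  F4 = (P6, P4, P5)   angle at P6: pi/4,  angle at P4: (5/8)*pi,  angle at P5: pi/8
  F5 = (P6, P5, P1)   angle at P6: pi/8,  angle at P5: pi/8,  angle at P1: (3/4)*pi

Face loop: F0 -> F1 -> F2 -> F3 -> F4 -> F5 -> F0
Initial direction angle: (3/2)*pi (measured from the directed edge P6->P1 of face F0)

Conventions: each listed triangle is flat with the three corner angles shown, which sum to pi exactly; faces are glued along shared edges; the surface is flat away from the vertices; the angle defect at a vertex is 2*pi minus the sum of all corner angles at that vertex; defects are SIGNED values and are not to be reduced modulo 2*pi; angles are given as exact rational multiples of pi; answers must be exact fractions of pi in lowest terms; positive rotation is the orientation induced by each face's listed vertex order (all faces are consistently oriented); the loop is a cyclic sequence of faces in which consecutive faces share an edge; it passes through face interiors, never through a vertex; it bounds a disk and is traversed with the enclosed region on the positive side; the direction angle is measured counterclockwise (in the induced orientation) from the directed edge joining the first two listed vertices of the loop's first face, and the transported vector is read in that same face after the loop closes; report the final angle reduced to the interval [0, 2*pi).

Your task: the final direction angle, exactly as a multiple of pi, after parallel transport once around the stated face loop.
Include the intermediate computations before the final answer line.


enclosed vertex P6: corner angles sum to 2*pi, defect = 2*pi - 2*pi = 0
adding the enclosed defects to the starting angle (mod 2*pi, induced orientation) gives the holonomy
final angle = (3/2)*pi + 0 = (3/2)*pi (mod 2*pi)

Answer: final direction angle = (3/2)*pi


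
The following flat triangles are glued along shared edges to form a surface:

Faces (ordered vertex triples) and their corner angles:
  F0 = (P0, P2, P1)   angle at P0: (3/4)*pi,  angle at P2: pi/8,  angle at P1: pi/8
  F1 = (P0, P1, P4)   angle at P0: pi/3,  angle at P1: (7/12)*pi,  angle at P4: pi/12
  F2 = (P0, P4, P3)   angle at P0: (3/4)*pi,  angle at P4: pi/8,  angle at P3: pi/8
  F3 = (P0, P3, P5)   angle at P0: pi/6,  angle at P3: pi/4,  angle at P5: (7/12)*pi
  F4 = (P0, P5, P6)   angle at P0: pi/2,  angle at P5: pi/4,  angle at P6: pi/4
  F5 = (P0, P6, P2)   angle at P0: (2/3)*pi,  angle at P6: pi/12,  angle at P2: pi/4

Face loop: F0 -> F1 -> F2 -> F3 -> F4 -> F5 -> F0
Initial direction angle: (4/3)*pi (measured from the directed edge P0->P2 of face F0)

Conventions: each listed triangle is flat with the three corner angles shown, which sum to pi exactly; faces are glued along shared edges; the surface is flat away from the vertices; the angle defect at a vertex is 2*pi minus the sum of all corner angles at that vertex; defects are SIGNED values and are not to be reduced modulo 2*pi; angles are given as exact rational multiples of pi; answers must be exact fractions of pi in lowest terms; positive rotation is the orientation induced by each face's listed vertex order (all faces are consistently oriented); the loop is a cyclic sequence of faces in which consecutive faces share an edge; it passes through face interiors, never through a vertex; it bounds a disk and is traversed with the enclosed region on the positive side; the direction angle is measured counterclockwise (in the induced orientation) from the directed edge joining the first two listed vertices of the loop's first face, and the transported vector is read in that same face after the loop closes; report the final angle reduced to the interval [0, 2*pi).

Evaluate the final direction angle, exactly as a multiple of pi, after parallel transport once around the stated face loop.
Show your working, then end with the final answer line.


enclosed vertex P0: corner angles sum to (19/6)*pi, defect = 2*pi - (19/6)*pi = (-7/6)*pi
summing the enclosed defects onto the initial angle, mod 2*pi in the induced orientation:
final angle = (4/3)*pi - (7/6)*pi = pi/6 (mod 2*pi)

Answer: final direction angle = pi/6


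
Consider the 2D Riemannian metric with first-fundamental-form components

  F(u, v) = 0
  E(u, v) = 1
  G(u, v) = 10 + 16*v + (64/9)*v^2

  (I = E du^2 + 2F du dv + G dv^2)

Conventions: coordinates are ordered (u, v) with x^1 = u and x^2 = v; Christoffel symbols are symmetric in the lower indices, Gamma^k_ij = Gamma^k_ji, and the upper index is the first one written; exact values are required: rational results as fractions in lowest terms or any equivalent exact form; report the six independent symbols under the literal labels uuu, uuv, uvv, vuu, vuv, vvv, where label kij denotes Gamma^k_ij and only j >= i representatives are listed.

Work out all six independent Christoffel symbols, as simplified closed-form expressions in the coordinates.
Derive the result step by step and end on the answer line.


E = 1; F = 0; G = 10 + 16*v + (64/9)*v^2
Gamma^k_ij = (1/2) g^{kl} (d_i g_jl + d_j g_il - d_l g_ij), with g^inv = (1/(EG-F^2)) [[G, -F], [-F, E]]
first partials: E_u = 0, E_v = 0, F_u = 0, F_v = 0, G_u = 0, G_v = 16 + (128/9)*v
D = EG - F^2 = 10 + 16*v + (64/9)*v^2
expanded: Gamma^u_uu = (G E_u - 2F F_u + F E_v)/(2D), Gamma^u_uv = (G E_v - F G_u)/(2D), Gamma^u_vv = (2G F_v - G G_u - F G_v)/(2D), Gamma^v_uu = (2E F_u - E E_v - F E_u)/(2D), Gamma^v_uv = (E G_u - F E_v)/(2D), Gamma^v_vv = (E G_v - 2F F_v + F G_u)/(2D); substitute and cancel common factors

Answer: Gamma_uuu = 0, Gamma_uuv = 0, Gamma_uvv = 0, Gamma_vuu = 0, Gamma_vuv = 0, Gamma_vvv = (32*v + 36)/(32*v^2 + 72*v + 45)


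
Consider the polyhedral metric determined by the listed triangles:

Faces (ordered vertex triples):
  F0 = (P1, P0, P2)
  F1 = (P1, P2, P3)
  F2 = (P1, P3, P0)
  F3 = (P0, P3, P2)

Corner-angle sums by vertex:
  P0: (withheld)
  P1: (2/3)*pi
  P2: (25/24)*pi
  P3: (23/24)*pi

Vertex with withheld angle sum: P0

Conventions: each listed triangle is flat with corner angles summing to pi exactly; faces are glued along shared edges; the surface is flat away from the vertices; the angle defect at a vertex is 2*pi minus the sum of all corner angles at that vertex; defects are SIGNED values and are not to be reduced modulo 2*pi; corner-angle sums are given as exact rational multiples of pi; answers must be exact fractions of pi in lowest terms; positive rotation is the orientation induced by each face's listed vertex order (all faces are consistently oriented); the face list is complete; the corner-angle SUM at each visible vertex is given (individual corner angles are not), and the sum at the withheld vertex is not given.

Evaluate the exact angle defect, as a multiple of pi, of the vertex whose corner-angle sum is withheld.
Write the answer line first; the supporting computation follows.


Answer: defect(P0) = (2/3)*pi

V = 4, E = 6, F = 4; chi = V - E + F = 2
Gauss-Bonnet: total defect = 2*pi*chi = 4*pi; visible defects sum to (10/3)*pi


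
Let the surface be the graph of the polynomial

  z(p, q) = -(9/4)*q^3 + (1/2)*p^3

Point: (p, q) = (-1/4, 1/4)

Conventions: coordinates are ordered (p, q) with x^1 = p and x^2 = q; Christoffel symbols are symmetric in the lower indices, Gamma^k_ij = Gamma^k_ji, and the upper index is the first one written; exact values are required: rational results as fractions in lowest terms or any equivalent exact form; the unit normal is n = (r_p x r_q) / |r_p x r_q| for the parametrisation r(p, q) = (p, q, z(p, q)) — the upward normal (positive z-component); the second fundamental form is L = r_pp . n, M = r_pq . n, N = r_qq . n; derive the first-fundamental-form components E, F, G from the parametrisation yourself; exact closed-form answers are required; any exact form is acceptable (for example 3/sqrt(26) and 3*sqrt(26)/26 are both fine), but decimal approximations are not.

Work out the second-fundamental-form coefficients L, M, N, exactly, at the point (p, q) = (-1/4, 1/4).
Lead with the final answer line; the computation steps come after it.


Answer: L = -48*sqrt(4861)/4861, M = 0, N = -216*sqrt(4861)/4861

z_p = 3/32, z_q = -27/64, z_pp = -3/4, z_pq = 0, z_qq = -27/8
E = 1033/1024, F = -81/2048, G = 4825/4096; answer radicand W^2 = 4861/4096
unnormalised second-form numerators: l = -3/4, m = 0, n = -27/8; L = l/sqrt(4861/4096), and similarly M = m/sqrt(W^2), N = n/sqrt(W^2)


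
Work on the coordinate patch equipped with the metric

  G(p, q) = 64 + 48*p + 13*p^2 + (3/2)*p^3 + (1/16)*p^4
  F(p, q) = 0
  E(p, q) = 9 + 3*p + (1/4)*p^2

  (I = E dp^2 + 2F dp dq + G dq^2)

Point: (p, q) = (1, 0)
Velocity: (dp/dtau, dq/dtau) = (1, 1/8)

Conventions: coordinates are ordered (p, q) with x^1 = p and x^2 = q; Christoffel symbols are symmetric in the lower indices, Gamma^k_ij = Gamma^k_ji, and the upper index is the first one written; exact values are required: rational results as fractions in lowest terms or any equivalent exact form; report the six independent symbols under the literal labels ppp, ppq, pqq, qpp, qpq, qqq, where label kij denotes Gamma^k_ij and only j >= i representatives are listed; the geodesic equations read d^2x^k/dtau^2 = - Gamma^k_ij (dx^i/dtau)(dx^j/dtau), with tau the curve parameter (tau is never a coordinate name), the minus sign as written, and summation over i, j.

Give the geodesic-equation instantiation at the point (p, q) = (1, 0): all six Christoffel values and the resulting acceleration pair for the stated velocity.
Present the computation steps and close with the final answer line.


E = 49/4, F = 0, G = 2025/16 at the point
E_p = 7/2, E_q = 0, F_p = 0, F_q = 0, G_p = 315/4, G_q = 0
EG - F^2 = 99225/64;  g^inv = (64/99225) * [[2025/16, 0], [0, 49/4]]
first-kind symbols [ij,l] = (1/2)(d_i g_jl + d_j g_il - d_l g_ij): [pp,p] = E_p/2 = 7/4, [pp,q] = F_p - E_q/2 = 0, [pq,p] = E_q/2 = 0, [pq,q] = G_p/2 = 315/8, [qq,p] = F_q - G_p/2 = -315/8, [qq,q] = G_q/2 = 0
Gamma^p_ij = (G*[ij,p] - F*[ij,q])/(EG - F^2), Gamma^q_ij = (E*[ij,q] - F*[ij,p])/(EG - F^2)
Gamma_ppp = 1/7, Gamma_ppq = 0, Gamma_pqq = -45/14, Gamma_qpp = 0, Gamma_qpq = 14/45, Gamma_qqq = 0
d^2p/dtau^2 = -(Gamma_ppp*(1)^2 + 2*Gamma_ppq*(1)*(1/8) + Gamma_pqq*(1/8)^2) = -83/896
d^2q/dtau^2 = -(Gamma_qpp*(1)^2 + 2*Gamma_qpq*(1)*(1/8) + Gamma_qqq*(1/8)^2) = -7/90

Answer: Gamma_ppp = 1/7, Gamma_ppq = 0, Gamma_pqq = -45/14, Gamma_qpp = 0, Gamma_qpq = 14/45, Gamma_qqq = 0; accelerations (d^2p/dtau^2, d^2q/dtau^2) = (-83/896, -7/90)
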